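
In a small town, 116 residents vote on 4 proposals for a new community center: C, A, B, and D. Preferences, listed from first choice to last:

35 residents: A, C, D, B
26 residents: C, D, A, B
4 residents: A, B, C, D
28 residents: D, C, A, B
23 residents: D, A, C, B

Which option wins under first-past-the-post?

First-place votes: C 26, A 39, B 0, D 51.
D has the most first-place votes.

D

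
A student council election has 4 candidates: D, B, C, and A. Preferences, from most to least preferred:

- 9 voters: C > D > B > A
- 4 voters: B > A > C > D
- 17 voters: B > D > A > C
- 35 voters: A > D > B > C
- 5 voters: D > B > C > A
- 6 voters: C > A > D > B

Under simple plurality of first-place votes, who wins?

A

First-place votes: D 5, B 21, C 15, A 35.
A has the most first-place votes.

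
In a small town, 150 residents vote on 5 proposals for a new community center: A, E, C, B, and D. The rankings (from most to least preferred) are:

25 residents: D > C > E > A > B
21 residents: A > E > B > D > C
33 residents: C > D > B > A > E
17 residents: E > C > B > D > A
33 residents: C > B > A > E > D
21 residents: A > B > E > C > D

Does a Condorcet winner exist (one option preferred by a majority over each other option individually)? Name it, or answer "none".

C

C vs A: 108–42 for C.
C vs E: 91–59 for C.
C vs B: 108–42 for C.
C vs D: 104–46 for C.
C beats every other option head-to-head.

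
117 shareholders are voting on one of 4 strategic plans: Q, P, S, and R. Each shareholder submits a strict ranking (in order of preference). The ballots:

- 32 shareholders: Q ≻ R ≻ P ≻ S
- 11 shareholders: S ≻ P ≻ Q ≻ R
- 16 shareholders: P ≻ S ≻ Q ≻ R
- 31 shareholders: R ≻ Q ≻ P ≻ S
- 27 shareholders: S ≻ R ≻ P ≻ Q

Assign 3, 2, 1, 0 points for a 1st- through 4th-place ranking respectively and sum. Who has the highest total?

Q: 32·3 + 11·1 + 16·1 + 31·2 + 27·0 = 185
P: 32·1 + 11·2 + 16·3 + 31·1 + 27·1 = 160
S: 32·0 + 11·3 + 16·2 + 31·0 + 27·3 = 146
R: 32·2 + 11·0 + 16·0 + 31·3 + 27·2 = 211
R has the highest Borda score (211).

R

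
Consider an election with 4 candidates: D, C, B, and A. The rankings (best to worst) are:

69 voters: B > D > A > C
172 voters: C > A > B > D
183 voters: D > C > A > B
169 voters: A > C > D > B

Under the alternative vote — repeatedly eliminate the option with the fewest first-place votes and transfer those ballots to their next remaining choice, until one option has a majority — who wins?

Round 1: D 183, C 172, B 69, A 169. Eliminate B.
Round 2: D 252, C 172, A 169. Eliminate A.
Round 3: D 252, C 341. C has a majority.

C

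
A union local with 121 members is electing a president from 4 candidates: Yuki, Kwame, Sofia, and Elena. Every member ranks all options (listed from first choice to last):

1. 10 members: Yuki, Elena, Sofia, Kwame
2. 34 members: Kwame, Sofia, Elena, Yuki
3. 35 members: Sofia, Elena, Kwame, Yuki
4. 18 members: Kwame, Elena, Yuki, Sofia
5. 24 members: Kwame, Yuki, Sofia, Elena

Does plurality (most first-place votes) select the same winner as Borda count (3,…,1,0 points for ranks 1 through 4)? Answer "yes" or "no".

Plurality — first-place votes: Yuki 10, Kwame 76, Sofia 35, Elena 0. Winner: Kwame.
Borda — scores: Yuki 96, Kwame 263, Sofia 207, Elena 160. Winner: Kwame.
The two methods agree.

yes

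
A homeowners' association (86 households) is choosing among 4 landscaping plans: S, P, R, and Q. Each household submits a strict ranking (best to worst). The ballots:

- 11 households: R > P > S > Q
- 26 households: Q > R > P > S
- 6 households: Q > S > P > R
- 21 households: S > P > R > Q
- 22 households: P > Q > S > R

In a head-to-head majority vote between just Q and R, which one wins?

Voters preferring Q to R: 54; preferring R to Q: 32.
Q wins the head-to-head.

Q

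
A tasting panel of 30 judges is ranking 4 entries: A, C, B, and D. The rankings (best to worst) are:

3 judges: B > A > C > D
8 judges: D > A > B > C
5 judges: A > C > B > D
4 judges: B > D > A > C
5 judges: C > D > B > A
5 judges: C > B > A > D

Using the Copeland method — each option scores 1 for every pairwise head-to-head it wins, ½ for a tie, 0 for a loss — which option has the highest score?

B

A: beats C; loses to B and D → score 1.
C: beats D; ties B; loses to A → score 1.5.
B: beats A and D; ties C → score 2.5.
D: beats A; loses to C and B → score 1.
B has the best pairwise record.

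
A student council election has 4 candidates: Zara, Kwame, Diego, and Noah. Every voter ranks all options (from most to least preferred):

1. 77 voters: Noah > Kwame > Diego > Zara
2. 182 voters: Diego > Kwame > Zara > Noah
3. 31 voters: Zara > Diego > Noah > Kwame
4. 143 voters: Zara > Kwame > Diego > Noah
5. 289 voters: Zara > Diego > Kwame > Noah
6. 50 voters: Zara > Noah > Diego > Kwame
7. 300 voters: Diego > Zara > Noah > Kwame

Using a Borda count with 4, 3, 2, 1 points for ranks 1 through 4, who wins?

Diego

Zara: 77·1 + 182·2 + 31·4 + 143·4 + 289·4 + 50·4 + 300·3 = 3393
Kwame: 77·3 + 182·3 + 31·1 + 143·3 + 289·2 + 50·1 + 300·1 = 2165
Diego: 77·2 + 182·4 + 31·3 + 143·2 + 289·3 + 50·2 + 300·4 = 3428
Noah: 77·4 + 182·1 + 31·2 + 143·1 + 289·1 + 50·3 + 300·2 = 1734
Diego has the highest Borda score (3428).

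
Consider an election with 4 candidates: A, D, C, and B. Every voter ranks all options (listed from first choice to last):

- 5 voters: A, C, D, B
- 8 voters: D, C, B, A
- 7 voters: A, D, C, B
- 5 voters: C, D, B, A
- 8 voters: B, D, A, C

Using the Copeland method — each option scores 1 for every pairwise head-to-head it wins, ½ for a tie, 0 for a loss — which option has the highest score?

D

A: beats C; loses to D and B → score 1.
D: beats A, C, and B → score 3.
C: beats B; loses to A and D → score 1.
B: beats A; loses to D and C → score 1.
D has the best pairwise record.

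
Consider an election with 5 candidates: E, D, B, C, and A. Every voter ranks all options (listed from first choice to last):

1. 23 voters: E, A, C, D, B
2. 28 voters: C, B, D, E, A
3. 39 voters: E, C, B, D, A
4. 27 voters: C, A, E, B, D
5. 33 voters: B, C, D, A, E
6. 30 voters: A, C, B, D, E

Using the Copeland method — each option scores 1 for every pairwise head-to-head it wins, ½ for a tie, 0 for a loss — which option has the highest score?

E: ties A; loses to D, B, and C → score 0.5.
D: beats E and A; loses to B and C → score 2.
B: beats E, D, and A; loses to C → score 3.
C: beats E, D, B, and A → score 4.
A: ties E; loses to D, B, and C → score 0.5.
C has the best pairwise record.

C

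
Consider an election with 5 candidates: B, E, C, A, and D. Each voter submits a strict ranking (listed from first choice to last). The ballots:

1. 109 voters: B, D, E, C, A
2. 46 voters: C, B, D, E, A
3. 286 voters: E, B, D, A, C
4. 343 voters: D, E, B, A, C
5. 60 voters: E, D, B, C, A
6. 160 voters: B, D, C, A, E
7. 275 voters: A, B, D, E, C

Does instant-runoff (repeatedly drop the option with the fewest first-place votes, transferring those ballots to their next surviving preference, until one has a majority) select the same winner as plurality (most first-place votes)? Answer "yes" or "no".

yes

Instant-runoff — R1 B 269, E 346, C 46, A 275, D 343 (C out); R2 B 315, E 346, A 275, D 343 (A out); R3 B 590, E 346, D 343 (D out); R4 B 590, E 689 (E winner). Winner: E.
Plurality — first-place votes: B 269, E 346, C 46, A 275, D 343. Winner: E.
The two methods agree.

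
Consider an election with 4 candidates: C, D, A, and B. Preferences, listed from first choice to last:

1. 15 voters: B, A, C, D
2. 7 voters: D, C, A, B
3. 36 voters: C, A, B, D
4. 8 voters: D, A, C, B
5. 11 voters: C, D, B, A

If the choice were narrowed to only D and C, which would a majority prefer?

Voters preferring D to C: 15; preferring C to D: 62.
C wins the head-to-head.

C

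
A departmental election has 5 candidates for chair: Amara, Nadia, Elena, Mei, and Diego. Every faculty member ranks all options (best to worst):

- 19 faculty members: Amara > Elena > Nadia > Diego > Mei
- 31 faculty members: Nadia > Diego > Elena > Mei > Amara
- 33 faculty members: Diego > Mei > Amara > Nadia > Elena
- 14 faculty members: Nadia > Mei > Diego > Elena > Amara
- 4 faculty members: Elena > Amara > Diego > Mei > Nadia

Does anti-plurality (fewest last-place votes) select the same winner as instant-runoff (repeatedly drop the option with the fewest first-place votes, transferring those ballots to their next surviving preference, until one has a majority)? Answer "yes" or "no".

Anti-plurality — last-place votes: Amara 45, Nadia 4, Elena 33, Mei 19, Diego 0. Winner: Diego.
Instant-runoff — R1 Amara 19, Nadia 45, Elena 4, Mei 0, Diego 33 (Mei out); R2 Amara 19, Nadia 45, Elena 4, Diego 33 (Elena out); R3 Amara 23, Nadia 45, Diego 33 (Amara out); R4 Nadia 64, Diego 37 (Nadia winner). Winner: Nadia.
The two methods disagree.

no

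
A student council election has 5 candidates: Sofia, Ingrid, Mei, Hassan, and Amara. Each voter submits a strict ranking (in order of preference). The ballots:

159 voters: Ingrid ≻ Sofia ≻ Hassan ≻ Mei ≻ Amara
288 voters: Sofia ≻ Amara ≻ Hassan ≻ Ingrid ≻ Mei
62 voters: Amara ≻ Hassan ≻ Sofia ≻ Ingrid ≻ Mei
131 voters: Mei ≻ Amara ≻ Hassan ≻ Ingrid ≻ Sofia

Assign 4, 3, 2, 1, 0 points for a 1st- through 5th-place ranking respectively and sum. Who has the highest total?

Sofia

Sofia: 159·3 + 288·4 + 62·2 + 131·0 = 1753
Ingrid: 159·4 + 288·1 + 62·1 + 131·1 = 1117
Mei: 159·1 + 288·0 + 62·0 + 131·4 = 683
Hassan: 159·2 + 288·2 + 62·3 + 131·2 = 1342
Amara: 159·0 + 288·3 + 62·4 + 131·3 = 1505
Sofia has the highest Borda score (1753).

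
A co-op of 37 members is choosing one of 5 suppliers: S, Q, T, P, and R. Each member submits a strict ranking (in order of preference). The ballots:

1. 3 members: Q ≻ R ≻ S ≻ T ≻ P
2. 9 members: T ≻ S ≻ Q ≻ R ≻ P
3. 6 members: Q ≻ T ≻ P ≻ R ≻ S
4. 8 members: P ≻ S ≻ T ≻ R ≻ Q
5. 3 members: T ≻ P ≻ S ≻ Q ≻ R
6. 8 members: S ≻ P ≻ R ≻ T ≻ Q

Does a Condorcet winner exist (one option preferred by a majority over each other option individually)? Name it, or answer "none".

S

S vs Q: 28–9 for S.
S vs T: 19–18 for S.
S vs P: 20–17 for S.
S vs R: 28–9 for S.
S beats every other option head-to-head.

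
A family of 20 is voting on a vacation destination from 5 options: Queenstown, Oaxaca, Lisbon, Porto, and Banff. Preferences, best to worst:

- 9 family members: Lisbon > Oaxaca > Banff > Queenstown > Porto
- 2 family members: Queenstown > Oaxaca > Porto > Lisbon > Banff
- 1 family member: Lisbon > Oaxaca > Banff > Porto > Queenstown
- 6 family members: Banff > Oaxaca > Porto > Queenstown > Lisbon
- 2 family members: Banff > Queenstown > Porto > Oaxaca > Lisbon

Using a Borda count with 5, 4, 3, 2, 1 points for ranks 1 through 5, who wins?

Oaxaca

Queenstown: 9·2 + 2·5 + 1·1 + 6·2 + 2·4 = 49
Oaxaca: 9·4 + 2·4 + 1·4 + 6·4 + 2·2 = 76
Lisbon: 9·5 + 2·2 + 1·5 + 6·1 + 2·1 = 62
Porto: 9·1 + 2·3 + 1·2 + 6·3 + 2·3 = 41
Banff: 9·3 + 2·1 + 1·3 + 6·5 + 2·5 = 72
Oaxaca has the highest Borda score (76).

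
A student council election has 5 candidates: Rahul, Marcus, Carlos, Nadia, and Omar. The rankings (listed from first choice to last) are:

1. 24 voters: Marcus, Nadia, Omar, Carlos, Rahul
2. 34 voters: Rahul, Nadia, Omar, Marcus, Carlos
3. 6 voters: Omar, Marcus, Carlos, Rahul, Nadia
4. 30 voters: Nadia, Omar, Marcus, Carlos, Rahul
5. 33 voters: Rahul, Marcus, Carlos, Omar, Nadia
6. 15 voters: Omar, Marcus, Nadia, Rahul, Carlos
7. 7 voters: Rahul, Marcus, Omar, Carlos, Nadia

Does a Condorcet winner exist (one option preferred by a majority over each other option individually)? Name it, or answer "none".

Checking pairwise contests:
Marcus beats Rahul 75–74.
Omar beats Marcus 85–64.
Rahul beats Carlos 89–60.
Rahul beats Nadia 80–69.
Nadia beats Omar 88–61.
Every option loses at least one head-to-head, so there is no Condorcet winner.

none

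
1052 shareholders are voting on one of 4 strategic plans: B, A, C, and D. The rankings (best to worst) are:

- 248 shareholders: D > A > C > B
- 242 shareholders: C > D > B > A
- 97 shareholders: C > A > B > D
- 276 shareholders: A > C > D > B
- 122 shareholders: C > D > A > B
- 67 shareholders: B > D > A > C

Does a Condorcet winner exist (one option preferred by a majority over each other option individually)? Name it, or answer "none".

Checking pairwise contests:
A beats B 743–309.
D beats A 679–373.
A beats C 591–461.
C beats D 737–315.
Every option loses at least one head-to-head, so there is no Condorcet winner.

none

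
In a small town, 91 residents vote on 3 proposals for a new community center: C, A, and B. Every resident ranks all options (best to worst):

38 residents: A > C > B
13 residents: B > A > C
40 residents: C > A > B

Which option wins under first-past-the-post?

C

First-place votes: C 40, A 38, B 13.
C has the most first-place votes.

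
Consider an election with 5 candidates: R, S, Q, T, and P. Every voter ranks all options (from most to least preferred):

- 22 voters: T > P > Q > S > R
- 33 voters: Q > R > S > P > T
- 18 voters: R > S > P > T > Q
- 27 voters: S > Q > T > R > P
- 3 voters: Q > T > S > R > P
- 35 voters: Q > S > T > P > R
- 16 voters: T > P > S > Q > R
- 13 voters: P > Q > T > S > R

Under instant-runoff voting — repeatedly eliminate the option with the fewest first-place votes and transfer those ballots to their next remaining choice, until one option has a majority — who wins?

Q

Round 1: R 18, S 27, Q 71, T 38, P 13. Eliminate P.
Round 2: R 18, S 27, Q 84, T 38. Q has a majority.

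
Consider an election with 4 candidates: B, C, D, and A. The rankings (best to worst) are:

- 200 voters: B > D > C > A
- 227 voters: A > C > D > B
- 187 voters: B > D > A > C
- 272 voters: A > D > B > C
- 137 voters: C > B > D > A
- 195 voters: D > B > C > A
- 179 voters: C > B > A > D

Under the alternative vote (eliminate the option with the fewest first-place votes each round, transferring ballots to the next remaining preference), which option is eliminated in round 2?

Round 1: B 387, C 316, D 195, A 499. Eliminate D.
Round 2: B 582, C 316, A 499. Eliminate C.

C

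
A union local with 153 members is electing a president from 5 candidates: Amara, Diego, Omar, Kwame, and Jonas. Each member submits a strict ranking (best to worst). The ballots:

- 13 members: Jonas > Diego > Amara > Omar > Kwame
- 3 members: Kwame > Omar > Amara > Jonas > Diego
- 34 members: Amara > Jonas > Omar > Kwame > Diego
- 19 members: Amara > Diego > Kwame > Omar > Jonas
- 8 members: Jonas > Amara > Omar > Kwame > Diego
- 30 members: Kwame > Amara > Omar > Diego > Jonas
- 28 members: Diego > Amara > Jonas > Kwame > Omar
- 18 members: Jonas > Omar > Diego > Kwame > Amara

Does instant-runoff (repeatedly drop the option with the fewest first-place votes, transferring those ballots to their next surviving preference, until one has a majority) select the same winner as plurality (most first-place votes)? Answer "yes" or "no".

Instant-runoff — R1 Amara 53, Diego 28, Omar 0, Kwame 33, Jonas 39 (Omar out); R2 Amara 53, Diego 28, Kwame 33, Jonas 39 (Diego out); R3 Amara 81, Kwame 33, Jonas 39 (Amara winner). Winner: Amara.
Plurality — first-place votes: Amara 53, Diego 28, Omar 0, Kwame 33, Jonas 39. Winner: Amara.
The two methods agree.

yes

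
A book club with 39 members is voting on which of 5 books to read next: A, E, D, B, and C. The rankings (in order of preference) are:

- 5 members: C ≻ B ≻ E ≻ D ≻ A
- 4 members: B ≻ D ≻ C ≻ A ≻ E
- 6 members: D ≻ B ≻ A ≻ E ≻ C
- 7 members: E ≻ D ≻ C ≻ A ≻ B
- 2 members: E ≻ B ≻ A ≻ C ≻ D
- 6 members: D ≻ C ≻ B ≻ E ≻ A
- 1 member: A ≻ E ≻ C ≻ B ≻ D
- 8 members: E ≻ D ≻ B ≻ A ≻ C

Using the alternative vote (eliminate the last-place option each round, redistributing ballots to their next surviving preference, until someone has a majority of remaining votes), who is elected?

E

Round 1: A 1, E 17, D 12, B 4, C 5. Eliminate A.
Round 2: E 18, D 12, B 4, C 5. Eliminate B.
Round 3: E 18, D 16, C 5. Eliminate C.
Round 4: E 23, D 16. E has a majority.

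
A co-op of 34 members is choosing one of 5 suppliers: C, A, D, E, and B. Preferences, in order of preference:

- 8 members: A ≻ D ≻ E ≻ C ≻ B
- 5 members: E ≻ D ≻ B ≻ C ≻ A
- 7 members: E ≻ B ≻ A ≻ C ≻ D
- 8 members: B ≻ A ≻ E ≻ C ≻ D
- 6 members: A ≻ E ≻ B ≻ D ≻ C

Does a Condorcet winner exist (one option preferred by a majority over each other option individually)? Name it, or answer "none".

Checking pairwise contests:
A beats C 29–5.
B beats A 20–14.
A beats D 29–5.
A beats E 22–12.
E beats B 26–8.
Every option loses at least one head-to-head, so there is no Condorcet winner.

none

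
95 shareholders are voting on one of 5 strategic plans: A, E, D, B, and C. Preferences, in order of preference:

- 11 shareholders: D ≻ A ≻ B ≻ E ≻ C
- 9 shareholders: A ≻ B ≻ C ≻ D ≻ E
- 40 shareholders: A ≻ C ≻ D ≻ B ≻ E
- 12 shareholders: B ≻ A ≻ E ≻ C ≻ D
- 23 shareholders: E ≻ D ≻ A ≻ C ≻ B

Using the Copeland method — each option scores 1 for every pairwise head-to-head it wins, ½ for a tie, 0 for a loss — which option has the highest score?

A

A: beats E, D, B, and C → score 4.
E: loses to A, D, B, and C → score 0.
D: beats E and B; loses to A and C → score 2.
B: beats E; loses to A, D, and C → score 1.
C: beats E, D, and B; loses to A → score 3.
A has the best pairwise record.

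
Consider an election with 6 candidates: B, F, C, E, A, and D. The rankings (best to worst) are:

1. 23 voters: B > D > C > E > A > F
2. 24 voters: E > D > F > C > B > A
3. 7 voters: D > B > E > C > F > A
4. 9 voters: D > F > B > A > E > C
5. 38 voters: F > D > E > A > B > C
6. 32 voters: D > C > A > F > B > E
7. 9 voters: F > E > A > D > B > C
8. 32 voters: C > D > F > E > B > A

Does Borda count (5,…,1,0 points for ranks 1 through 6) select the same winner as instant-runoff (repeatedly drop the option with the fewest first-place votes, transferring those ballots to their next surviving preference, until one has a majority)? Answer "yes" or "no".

yes

Borda — scores: B 305, F 510, C 419, E 410, A 240, D 726. Winner: D.
Instant-runoff — R1 B 23, F 47, C 32, E 24, A 0, D 48 (A out); R2 B 23, F 47, C 32, E 24, D 48 (B out); R3 F 47, C 32, E 24, D 71 (E out); R4 F 47, C 32, D 95 (D winner). Winner: D.
The two methods agree.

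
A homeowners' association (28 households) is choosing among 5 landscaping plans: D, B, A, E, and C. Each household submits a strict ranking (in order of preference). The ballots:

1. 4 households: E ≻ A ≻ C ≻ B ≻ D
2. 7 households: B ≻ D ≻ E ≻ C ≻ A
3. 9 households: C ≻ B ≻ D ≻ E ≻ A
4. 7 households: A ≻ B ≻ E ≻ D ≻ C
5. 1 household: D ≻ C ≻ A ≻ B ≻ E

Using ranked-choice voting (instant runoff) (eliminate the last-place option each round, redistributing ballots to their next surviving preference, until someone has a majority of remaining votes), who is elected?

C

Round 1: D 1, B 7, A 7, E 4, C 9. Eliminate D.
Round 2: B 7, A 7, E 4, C 10. Eliminate E.
Round 3: B 7, A 11, C 10. Eliminate B.
Round 4: A 11, C 17. C has a majority.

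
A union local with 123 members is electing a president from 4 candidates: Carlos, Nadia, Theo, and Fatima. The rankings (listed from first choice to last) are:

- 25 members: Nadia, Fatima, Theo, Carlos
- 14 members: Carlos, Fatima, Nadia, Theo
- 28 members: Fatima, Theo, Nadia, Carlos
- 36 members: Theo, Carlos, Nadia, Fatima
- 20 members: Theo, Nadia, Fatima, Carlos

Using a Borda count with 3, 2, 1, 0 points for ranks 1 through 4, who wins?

Theo

Carlos: 25·0 + 14·3 + 28·0 + 36·2 + 20·0 = 114
Nadia: 25·3 + 14·1 + 28·1 + 36·1 + 20·2 = 193
Theo: 25·1 + 14·0 + 28·2 + 36·3 + 20·3 = 249
Fatima: 25·2 + 14·2 + 28·3 + 36·0 + 20·1 = 182
Theo has the highest Borda score (249).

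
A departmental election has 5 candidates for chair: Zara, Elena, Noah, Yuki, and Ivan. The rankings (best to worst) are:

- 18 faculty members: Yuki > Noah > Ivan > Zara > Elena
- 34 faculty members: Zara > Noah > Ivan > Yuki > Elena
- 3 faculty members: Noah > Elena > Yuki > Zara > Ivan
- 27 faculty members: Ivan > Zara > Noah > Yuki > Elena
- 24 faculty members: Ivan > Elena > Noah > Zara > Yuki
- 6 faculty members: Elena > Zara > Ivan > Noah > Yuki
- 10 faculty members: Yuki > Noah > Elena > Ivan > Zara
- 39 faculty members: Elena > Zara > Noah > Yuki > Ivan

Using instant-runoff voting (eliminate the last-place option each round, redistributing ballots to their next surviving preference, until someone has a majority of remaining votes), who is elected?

Ivan

Round 1: Zara 34, Elena 45, Noah 3, Yuki 28, Ivan 51. Eliminate Noah.
Round 2: Zara 34, Elena 48, Yuki 28, Ivan 51. Eliminate Yuki.
Round 3: Zara 34, Elena 58, Ivan 69. Eliminate Zara.
Round 4: Elena 58, Ivan 103. Ivan has a majority.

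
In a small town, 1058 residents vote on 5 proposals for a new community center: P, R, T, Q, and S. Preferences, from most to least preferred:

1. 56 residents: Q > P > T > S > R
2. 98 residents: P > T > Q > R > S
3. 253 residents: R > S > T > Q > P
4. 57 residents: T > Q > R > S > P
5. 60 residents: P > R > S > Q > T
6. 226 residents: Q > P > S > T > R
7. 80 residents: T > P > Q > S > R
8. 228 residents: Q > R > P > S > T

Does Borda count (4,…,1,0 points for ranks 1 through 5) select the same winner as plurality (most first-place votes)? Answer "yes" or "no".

yes

Borda — scores: P 2174, R 2088, T 1686, Q 2880, S 1752. Winner: Q.
Plurality — first-place votes: P 158, R 253, T 137, Q 510, S 0. Winner: Q.
The two methods agree.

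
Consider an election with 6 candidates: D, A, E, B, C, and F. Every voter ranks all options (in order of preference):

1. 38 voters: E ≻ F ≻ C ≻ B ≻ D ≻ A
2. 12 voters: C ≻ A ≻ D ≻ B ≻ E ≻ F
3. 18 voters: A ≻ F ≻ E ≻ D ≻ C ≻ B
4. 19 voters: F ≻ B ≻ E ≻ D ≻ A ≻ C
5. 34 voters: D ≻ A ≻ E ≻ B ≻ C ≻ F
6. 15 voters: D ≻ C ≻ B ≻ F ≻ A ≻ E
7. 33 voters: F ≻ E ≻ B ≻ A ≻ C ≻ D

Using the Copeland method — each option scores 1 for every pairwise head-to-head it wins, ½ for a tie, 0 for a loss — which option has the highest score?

F

D: beats A and C; loses to E, B, and F → score 2.
A: beats C; loses to D, E, B, and F → score 1.
E: beats D, A, B, and C; loses to F → score 4.
B: beats D, A, and C; loses to E and F → score 3.
C: loses to D, A, E, B, and F → score 0.
F: beats D, A, E, B, and C → score 5.
F has the best pairwise record.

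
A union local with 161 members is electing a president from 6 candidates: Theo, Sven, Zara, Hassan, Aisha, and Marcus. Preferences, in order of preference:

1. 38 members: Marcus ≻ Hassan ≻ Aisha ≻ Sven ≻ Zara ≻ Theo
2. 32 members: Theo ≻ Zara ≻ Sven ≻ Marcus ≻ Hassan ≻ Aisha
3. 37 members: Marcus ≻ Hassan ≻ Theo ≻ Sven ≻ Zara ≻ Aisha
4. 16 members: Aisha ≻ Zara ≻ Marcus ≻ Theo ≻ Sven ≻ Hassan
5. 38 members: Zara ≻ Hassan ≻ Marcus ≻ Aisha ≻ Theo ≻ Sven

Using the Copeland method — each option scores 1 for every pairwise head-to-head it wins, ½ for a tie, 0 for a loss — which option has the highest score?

Zara

Theo: beats Sven; loses to Zara, Hassan, Aisha, and Marcus → score 1.
Sven: loses to Theo, Zara, Hassan, Aisha, and Marcus → score 0.
Zara: beats Theo, Sven, Hassan, Aisha, and Marcus → score 5.
Hassan: beats Theo, Sven, and Aisha; loses to Zara and Marcus → score 3.
Aisha: beats Theo and Sven; loses to Zara, Hassan, and Marcus → score 2.
Marcus: beats Theo, Sven, Hassan, and Aisha; loses to Zara → score 4.
Zara has the best pairwise record.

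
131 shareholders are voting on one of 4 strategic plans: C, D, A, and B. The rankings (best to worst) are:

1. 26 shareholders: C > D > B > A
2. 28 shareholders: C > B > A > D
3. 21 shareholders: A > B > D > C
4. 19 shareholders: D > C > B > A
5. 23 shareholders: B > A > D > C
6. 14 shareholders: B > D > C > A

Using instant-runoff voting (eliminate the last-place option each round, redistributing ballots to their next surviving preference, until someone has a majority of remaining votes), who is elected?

Round 1: C 54, D 19, A 21, B 37. Eliminate D.
Round 2: C 73, A 21, B 37. C has a majority.

C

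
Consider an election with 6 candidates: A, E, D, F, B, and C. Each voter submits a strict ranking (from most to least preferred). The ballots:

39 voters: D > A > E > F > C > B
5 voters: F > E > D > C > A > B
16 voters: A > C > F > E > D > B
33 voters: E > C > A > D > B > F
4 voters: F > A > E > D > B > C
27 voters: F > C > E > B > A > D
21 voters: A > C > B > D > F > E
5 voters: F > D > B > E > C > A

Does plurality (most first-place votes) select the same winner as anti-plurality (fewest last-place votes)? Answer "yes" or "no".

Plurality — first-place votes: A 37, E 33, D 39, F 41, B 0, C 0. Winner: F.
Anti-plurality — last-place votes: A 5, E 21, D 27, F 33, B 60, C 4. Winner: C.
The two methods disagree.

no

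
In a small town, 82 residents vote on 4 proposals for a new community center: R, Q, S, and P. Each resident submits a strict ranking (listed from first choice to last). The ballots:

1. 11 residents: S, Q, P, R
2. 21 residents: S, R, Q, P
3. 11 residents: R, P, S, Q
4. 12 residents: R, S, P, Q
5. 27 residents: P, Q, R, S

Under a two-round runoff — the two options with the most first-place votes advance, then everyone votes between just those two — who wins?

Round 1 first-place votes: R 23, Q 0, S 32, P 27.
S and P advance.
Runoff: S is preferred to P by 44 voters; P by 38.
S wins the runoff.

S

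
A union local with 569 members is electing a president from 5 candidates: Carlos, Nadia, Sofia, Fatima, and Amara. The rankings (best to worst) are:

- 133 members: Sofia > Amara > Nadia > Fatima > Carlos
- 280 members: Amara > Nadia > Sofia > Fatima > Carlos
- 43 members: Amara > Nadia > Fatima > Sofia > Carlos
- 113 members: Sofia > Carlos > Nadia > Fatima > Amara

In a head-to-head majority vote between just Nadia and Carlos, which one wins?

Voters preferring Nadia to Carlos: 456; preferring Carlos to Nadia: 113.
Nadia wins the head-to-head.

Nadia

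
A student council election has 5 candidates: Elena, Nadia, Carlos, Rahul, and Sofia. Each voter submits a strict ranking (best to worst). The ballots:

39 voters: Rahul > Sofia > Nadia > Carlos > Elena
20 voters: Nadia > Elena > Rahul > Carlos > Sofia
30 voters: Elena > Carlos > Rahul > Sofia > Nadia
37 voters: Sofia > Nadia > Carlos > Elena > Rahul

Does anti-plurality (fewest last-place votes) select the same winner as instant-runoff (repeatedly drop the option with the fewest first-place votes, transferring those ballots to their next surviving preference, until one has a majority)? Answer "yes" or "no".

Anti-plurality — last-place votes: Elena 39, Nadia 30, Carlos 0, Rahul 37, Sofia 20. Winner: Carlos.
Instant-runoff — R1 Elena 30, Nadia 20, Carlos 0, Rahul 39, Sofia 37 (Carlos out); R2 Elena 30, Nadia 20, Rahul 39, Sofia 37 (Nadia out); R3 Elena 50, Rahul 39, Sofia 37 (Sofia out); R4 Elena 87, Rahul 39 (Elena winner). Winner: Elena.
The two methods disagree.

no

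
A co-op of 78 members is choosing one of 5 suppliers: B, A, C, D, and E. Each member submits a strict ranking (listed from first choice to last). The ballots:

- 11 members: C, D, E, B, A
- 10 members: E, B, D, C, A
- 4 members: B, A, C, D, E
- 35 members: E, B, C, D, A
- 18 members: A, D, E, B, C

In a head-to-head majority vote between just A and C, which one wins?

Voters preferring A to C: 22; preferring C to A: 56.
C wins the head-to-head.

C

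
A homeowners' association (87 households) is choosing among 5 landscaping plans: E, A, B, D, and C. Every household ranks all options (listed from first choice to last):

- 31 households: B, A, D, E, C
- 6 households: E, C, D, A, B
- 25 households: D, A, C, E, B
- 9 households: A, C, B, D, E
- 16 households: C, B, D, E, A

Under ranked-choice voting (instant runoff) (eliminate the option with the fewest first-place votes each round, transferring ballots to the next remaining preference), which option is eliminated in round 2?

A

Round 1: E 6, A 9, B 31, D 25, C 16. Eliminate E.
Round 2: A 9, B 31, D 25, C 22. Eliminate A.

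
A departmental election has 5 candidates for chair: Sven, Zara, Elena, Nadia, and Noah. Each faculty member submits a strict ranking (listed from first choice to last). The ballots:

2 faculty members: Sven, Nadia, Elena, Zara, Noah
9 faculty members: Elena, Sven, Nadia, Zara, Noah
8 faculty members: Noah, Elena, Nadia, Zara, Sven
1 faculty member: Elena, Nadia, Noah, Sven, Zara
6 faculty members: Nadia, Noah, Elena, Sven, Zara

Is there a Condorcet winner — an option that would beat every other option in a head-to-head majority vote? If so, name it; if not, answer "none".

none

Checking pairwise contests:
Elena beats Sven 24–2.
Sven beats Zara 18–8.
Noah beats Elena 14–12.
Elena beats Nadia 18–8.
Nadia beats Noah 18–8.
Every option loses at least one head-to-head, so there is no Condorcet winner.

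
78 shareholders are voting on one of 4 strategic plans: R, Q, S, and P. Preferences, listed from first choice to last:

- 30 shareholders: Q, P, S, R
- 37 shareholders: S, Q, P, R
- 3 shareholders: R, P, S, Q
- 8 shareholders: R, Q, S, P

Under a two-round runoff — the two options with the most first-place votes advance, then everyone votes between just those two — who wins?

Round 1 first-place votes: R 11, Q 30, S 37, P 0.
S and Q advance.
Runoff: S is preferred to Q by 40 voters; Q by 38.
S wins the runoff.

S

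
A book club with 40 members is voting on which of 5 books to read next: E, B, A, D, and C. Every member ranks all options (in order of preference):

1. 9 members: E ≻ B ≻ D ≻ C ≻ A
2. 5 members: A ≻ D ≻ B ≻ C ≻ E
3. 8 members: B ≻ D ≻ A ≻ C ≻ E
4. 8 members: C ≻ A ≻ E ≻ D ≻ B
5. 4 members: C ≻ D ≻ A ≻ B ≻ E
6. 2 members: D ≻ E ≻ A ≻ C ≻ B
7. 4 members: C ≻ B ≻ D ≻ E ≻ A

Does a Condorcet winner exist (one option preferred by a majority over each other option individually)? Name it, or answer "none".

B

B vs E: 21–19 for B.
B vs A: 21–19 for B.
B vs D: 21–19 for B.
B vs C: 22–18 for B.
B beats every other option head-to-head.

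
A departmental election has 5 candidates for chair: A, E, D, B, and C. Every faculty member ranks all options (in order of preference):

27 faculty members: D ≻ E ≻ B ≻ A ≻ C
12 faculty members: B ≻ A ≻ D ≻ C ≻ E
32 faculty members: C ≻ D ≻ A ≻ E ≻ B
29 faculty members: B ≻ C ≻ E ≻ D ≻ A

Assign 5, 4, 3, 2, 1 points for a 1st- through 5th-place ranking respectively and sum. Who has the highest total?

D

A: 27·2 + 12·4 + 32·3 + 29·1 = 227
E: 27·4 + 12·1 + 32·2 + 29·3 = 271
D: 27·5 + 12·3 + 32·4 + 29·2 = 357
B: 27·3 + 12·5 + 32·1 + 29·5 = 318
C: 27·1 + 12·2 + 32·5 + 29·4 = 327
D has the highest Borda score (357).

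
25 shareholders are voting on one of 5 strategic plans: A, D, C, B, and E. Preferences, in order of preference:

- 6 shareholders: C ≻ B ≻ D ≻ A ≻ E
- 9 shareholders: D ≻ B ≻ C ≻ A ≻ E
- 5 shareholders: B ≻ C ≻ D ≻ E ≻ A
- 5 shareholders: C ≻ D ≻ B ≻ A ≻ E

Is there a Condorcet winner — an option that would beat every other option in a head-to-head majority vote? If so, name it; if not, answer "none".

none

Checking pairwise contests:
D beats A 25–0.
C beats D 16–9.
B beats C 14–11.
D beats B 14–11.
A beats E 20–5.
Every option loses at least one head-to-head, so there is no Condorcet winner.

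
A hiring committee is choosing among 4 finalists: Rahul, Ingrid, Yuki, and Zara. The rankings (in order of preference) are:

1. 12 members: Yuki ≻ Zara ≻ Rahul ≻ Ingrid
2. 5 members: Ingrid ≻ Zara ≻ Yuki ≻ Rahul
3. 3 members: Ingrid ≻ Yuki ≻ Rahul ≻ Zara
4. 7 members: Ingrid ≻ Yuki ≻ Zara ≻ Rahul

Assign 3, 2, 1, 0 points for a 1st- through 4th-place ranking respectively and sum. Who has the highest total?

Rahul: 12·1 + 5·0 + 3·1 + 7·0 = 15
Ingrid: 12·0 + 5·3 + 3·3 + 7·3 = 45
Yuki: 12·3 + 5·1 + 3·2 + 7·2 = 61
Zara: 12·2 + 5·2 + 3·0 + 7·1 = 41
Yuki has the highest Borda score (61).

Yuki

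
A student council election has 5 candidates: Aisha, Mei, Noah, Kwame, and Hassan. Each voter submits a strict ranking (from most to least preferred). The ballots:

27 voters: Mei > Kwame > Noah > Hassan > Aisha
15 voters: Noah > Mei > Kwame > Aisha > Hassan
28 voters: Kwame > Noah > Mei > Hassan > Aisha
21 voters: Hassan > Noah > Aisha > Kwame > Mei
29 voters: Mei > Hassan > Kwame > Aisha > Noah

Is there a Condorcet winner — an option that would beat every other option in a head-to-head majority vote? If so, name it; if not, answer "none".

Checking pairwise contests:
Mei beats Aisha 99–21.
Noah beats Mei 64–56.
Kwame beats Noah 84–36.
Mei beats Kwame 71–49.
Mei beats Hassan 99–21.
Every option loses at least one head-to-head, so there is no Condorcet winner.

none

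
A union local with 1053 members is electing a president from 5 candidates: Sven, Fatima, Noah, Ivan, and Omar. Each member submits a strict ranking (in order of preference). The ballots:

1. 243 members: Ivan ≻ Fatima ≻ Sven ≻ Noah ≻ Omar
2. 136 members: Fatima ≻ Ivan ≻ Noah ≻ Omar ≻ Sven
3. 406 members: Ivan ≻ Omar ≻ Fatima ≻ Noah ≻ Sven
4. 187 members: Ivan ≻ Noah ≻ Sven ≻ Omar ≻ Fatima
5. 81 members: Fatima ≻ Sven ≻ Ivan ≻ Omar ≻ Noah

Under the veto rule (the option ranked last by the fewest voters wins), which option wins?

Last-place votes: Sven 542, Fatima 187, Noah 81, Ivan 0, Omar 243.
Ivan is ranked last by the fewest voters, so Ivan wins.

Ivan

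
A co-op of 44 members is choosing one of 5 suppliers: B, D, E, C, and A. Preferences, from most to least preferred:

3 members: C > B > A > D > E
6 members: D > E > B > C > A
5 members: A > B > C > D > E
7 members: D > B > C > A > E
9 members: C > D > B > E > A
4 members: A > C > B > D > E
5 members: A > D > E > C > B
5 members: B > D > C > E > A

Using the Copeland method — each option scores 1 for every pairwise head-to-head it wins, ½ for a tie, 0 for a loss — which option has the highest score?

B: beats E, C, and A; loses to D → score 3.
D: beats B, E, C, and A → score 4.
E: loses to B, D, C, and A → score 0.
C: beats E and A; loses to B and D → score 2.
A: beats E; loses to B, D, and C → score 1.
D has the best pairwise record.

D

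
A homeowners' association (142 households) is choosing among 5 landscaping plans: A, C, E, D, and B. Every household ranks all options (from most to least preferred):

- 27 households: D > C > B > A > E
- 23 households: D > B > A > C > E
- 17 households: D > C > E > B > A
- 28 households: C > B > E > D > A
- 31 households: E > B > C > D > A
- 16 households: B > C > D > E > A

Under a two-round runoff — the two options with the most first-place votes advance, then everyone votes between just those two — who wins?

Round 1 first-place votes: A 0, C 28, E 31, D 67, B 16.
D and E advance.
Runoff: D is preferred to E by 83 voters; E by 59.
D wins the runoff.

D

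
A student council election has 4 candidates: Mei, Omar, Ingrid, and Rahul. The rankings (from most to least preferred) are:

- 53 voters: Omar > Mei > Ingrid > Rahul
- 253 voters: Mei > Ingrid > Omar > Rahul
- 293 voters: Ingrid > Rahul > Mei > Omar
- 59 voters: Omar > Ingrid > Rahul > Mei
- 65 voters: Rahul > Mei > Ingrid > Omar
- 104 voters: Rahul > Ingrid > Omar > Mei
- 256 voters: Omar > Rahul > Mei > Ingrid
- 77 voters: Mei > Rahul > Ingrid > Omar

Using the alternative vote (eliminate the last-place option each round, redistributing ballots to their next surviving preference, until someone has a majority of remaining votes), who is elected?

Round 1: Mei 330, Omar 368, Ingrid 293, Rahul 169. Eliminate Rahul.
Round 2: Mei 395, Omar 368, Ingrid 397. Eliminate Omar.
Round 3: Mei 704, Ingrid 456. Mei has a majority.

Mei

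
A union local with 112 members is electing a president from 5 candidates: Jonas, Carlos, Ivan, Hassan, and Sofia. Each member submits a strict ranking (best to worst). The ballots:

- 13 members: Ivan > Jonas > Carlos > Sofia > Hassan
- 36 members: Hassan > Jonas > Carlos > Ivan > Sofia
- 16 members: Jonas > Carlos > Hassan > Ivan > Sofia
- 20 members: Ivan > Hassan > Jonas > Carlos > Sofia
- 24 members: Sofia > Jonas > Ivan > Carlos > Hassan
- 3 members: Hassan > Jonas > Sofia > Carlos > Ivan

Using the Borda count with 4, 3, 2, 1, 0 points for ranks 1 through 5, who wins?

Jonas

Jonas: 13·3 + 36·3 + 16·4 + 20·2 + 24·3 + 3·3 = 332
Carlos: 13·2 + 36·2 + 16·3 + 20·1 + 24·1 + 3·1 = 193
Ivan: 13·4 + 36·1 + 16·1 + 20·4 + 24·2 + 3·0 = 232
Hassan: 13·0 + 36·4 + 16·2 + 20·3 + 24·0 + 3·4 = 248
Sofia: 13·1 + 36·0 + 16·0 + 20·0 + 24·4 + 3·2 = 115
Jonas has the highest Borda score (332).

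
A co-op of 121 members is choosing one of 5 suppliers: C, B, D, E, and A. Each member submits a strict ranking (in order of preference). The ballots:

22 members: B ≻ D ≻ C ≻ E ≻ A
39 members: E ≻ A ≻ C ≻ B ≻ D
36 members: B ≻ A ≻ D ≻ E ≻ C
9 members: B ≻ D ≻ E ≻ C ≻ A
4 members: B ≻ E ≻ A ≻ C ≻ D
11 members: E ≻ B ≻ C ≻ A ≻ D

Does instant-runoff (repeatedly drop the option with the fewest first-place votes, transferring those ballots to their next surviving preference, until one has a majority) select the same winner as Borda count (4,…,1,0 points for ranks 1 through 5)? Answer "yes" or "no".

yes

Instant-runoff — R1 C 0, B 71, D 0, E 50, A 0 (B winner). Winner: B.
Borda — scores: C 157, B 356, D 165, E 288, A 244. Winner: B.
The two methods agree.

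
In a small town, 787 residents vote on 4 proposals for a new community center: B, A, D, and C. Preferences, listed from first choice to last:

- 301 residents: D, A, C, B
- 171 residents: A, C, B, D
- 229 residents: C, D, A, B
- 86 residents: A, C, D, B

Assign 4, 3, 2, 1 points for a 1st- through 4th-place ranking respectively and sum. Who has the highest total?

A

B: 301·1 + 171·2 + 229·1 + 86·1 = 958
A: 301·3 + 171·4 + 229·2 + 86·4 = 2389
D: 301·4 + 171·1 + 229·3 + 86·2 = 2234
C: 301·2 + 171·3 + 229·4 + 86·3 = 2289
A has the highest Borda score (2389).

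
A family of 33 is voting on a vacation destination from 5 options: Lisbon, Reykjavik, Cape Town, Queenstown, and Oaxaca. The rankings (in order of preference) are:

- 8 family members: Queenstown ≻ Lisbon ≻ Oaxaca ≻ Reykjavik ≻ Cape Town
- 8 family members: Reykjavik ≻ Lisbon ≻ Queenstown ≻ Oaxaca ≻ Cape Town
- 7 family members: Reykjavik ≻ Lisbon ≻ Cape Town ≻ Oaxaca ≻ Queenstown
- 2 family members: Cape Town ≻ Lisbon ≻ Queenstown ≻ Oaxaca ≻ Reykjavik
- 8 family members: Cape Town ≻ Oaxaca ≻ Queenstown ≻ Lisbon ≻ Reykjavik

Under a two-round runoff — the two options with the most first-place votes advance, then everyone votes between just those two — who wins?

Round 1 first-place votes: Lisbon 0, Reykjavik 15, Cape Town 10, Queenstown 8, Oaxaca 0.
Reykjavik and Cape Town advance.
Runoff: Reykjavik is preferred to Cape Town by 23 voters; Cape Town by 10.
Reykjavik wins the runoff.

Reykjavik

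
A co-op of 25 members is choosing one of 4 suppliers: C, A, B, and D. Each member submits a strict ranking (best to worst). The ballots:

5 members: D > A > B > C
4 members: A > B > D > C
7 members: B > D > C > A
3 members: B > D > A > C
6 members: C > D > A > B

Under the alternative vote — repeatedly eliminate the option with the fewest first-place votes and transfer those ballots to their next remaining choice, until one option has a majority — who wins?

Round 1: C 6, A 4, B 10, D 5. Eliminate A.
Round 2: C 6, B 14, D 5. B has a majority.

B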